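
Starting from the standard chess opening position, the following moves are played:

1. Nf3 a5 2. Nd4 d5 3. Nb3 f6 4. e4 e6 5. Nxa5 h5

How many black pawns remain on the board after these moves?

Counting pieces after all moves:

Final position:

  a b c d e f g h
  ─────────────────
8│♜ ♞ ♝ ♛ ♚ ♝ ♞ ♜│8
7│· ♟ ♟ · · · ♟ ·│7
6│· · · · ♟ ♟ · ·│6
5│♘ · · ♟ · · · ♟│5
4│· · · · ♙ · · ·│4
3│· · · · · · · ·│3
2│♙ ♙ ♙ ♙ · ♙ ♙ ♙│2
1│♖ ♘ ♗ ♕ ♔ ♗ · ♖│1
  ─────────────────
  a b c d e f g h


7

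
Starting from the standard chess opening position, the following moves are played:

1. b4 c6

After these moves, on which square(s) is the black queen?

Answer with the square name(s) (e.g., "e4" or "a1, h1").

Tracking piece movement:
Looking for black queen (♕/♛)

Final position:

  a b c d e f g h
  ─────────────────
8│♜ ♞ ♝ ♛ ♚ ♝ ♞ ♜│8
7│♟ ♟ · ♟ ♟ ♟ ♟ ♟│7
6│· · ♟ · · · · ·│6
5│· · · · · · · ·│5
4│· ♙ · · · · · ·│4
3│· · · · · · · ·│3
2│♙ · ♙ ♙ ♙ ♙ ♙ ♙│2
1│♖ ♘ ♗ ♕ ♔ ♗ ♘ ♖│1
  ─────────────────
  a b c d e f g h


d8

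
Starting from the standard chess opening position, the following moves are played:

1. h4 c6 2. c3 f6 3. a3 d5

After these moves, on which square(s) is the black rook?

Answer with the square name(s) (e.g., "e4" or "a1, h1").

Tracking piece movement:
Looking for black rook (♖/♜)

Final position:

  a b c d e f g h
  ─────────────────
8│♜ ♞ ♝ ♛ ♚ ♝ ♞ ♜│8
7│♟ ♟ · · ♟ · ♟ ♟│7
6│· · ♟ · · ♟ · ·│6
5│· · · ♟ · · · ·│5
4│· · · · · · · ♙│4
3│♙ · ♙ · · · · ·│3
2│· ♙ · ♙ ♙ ♙ ♙ ·│2
1│♖ ♘ ♗ ♕ ♔ ♗ ♘ ♖│1
  ─────────────────
  a b c d e f g h


a8, h8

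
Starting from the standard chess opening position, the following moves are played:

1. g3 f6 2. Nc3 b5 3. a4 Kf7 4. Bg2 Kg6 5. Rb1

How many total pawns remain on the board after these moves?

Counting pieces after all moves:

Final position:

  a b c d e f g h
  ─────────────────
8│♜ ♞ ♝ ♛ · ♝ ♞ ♜│8
7│♟ · ♟ ♟ ♟ · ♟ ♟│7
6│· · · · · ♟ ♚ ·│6
5│· ♟ · · · · · ·│5
4│♙ · · · · · · ·│4
3│· · ♘ · · · ♙ ·│3
2│· ♙ ♙ ♙ ♙ ♙ ♗ ♙│2
1│· ♖ ♗ ♕ ♔ · ♘ ♖│1
  ─────────────────
  a b c d e f g h


16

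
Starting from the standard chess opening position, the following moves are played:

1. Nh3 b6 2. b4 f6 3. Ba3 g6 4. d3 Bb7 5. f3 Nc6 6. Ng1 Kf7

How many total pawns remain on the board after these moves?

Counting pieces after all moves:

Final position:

  a b c d e f g h
  ─────────────────
8│♜ · · ♛ · ♝ ♞ ♜│8
7│♟ ♝ ♟ ♟ ♟ ♚ · ♟│7
6│· ♟ ♞ · · ♟ ♟ ·│6
5│· · · · · · · ·│5
4│· ♙ · · · · · ·│4
3│♗ · · ♙ · ♙ · ·│3
2│♙ · ♙ · ♙ · ♙ ♙│2
1│♖ ♘ · ♕ ♔ ♗ ♘ ♖│1
  ─────────────────
  a b c d e f g h


16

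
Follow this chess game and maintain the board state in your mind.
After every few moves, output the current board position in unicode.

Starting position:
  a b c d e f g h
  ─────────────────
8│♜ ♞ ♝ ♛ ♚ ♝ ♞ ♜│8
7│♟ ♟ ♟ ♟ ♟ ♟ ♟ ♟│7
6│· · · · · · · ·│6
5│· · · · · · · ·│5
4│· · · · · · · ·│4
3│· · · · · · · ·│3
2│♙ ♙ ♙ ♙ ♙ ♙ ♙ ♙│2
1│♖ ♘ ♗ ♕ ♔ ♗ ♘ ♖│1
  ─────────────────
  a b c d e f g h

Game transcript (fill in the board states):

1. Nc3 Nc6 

  a b c d e f g h
  ─────────────────
8│♜ · ♝ ♛ ♚ ♝ ♞ ♜│8
7│♟ ♟ ♟ ♟ ♟ ♟ ♟ ♟│7
6│· · ♞ · · · · ·│6
5│· · · · · · · ·│5
4│· · · · · · · ·│4
3│· · ♘ · · · · ·│3
2│♙ ♙ ♙ ♙ ♙ ♙ ♙ ♙│2
1│♖ · ♗ ♕ ♔ ♗ ♘ ♖│1
  ─────────────────
  a b c d e f g h

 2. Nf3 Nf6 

  a b c d e f g h
  ─────────────────
8│♜ · ♝ ♛ ♚ ♝ · ♜│8
7│♟ ♟ ♟ ♟ ♟ ♟ ♟ ♟│7
6│· · ♞ · · ♞ · ·│6
5│· · · · · · · ·│5
4│· · · · · · · ·│4
3│· · ♘ · · ♘ · ·│3
2│♙ ♙ ♙ ♙ ♙ ♙ ♙ ♙│2
1│♖ · ♗ ♕ ♔ ♗ · ♖│1
  ─────────────────
  a b c d e f g h

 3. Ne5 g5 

  a b c d e f g h
  ─────────────────
8│♜ · ♝ ♛ ♚ ♝ · ♜│8
7│♟ ♟ ♟ ♟ ♟ ♟ · ♟│7
6│· · ♞ · · ♞ · ·│6
5│· · · · ♘ · ♟ ·│5
4│· · · · · · · ·│4
3│· · ♘ · · · · ·│3
2│♙ ♙ ♙ ♙ ♙ ♙ ♙ ♙│2
1│♖ · ♗ ♕ ♔ ♗ · ♖│1
  ─────────────────
  a b c d e f g h

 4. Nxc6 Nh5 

  a b c d e f g h
  ─────────────────
8│♜ · ♝ ♛ ♚ ♝ · ♜│8
7│♟ ♟ ♟ ♟ ♟ ♟ · ♟│7
6│· · ♘ · · · · ·│6
5│· · · · · · ♟ ♞│5
4│· · · · · · · ·│4
3│· · ♘ · · · · ·│3
2│♙ ♙ ♙ ♙ ♙ ♙ ♙ ♙│2
1│♖ · ♗ ♕ ♔ ♗ · ♖│1
  ─────────────────
  a b c d e f g h

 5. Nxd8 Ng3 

  a b c d e f g h
  ─────────────────
8│♜ · ♝ ♘ ♚ ♝ · ♜│8
7│♟ ♟ ♟ ♟ ♟ ♟ · ♟│7
6│· · · · · · · ·│6
5│· · · · · · ♟ ·│5
4│· · · · · · · ·│4
3│· · ♘ · · · ♞ ·│3
2│♙ ♙ ♙ ♙ ♙ ♙ ♙ ♙│2
1│♖ · ♗ ♕ ♔ ♗ · ♖│1
  ─────────────────
  a b c d e f g h



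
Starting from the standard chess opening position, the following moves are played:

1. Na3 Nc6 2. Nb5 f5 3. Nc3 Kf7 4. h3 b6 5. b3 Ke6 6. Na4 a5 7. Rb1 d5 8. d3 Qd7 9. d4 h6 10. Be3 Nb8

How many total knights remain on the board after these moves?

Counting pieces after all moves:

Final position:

  a b c d e f g h
  ─────────────────
8│♜ ♞ ♝ · · ♝ ♞ ♜│8
7│· · ♟ ♛ ♟ · ♟ ·│7
6│· ♟ · · ♚ · · ♟│6
5│♟ · · ♟ · ♟ · ·│5
4│♘ · · ♙ · · · ·│4
3│· ♙ · · ♗ · · ♙│3
2│♙ · ♙ · ♙ ♙ ♙ ·│2
1│· ♖ · ♕ ♔ ♗ ♘ ♖│1
  ─────────────────
  a b c d e f g h


4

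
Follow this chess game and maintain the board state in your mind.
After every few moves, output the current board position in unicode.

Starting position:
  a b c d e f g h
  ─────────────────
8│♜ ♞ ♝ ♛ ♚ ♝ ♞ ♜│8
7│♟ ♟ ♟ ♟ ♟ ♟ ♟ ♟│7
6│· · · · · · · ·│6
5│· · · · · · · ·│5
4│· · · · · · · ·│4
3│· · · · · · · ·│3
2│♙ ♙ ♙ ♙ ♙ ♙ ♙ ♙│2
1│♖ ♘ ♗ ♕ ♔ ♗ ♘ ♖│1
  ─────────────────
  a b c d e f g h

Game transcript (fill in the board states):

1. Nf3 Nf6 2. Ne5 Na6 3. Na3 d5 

  a b c d e f g h
  ─────────────────
8│♜ · ♝ ♛ ♚ ♝ · ♜│8
7│♟ ♟ ♟ · ♟ ♟ ♟ ♟│7
6│♞ · · · · ♞ · ·│6
5│· · · ♟ ♘ · · ·│5
4│· · · · · · · ·│4
3│♘ · · · · · · ·│3
2│♙ ♙ ♙ ♙ ♙ ♙ ♙ ♙│2
1│♖ · ♗ ♕ ♔ ♗ · ♖│1
  ─────────────────
  a b c d e f g h

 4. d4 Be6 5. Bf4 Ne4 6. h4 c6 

  a b c d e f g h
  ─────────────────
8│♜ · · ♛ ♚ ♝ · ♜│8
7│♟ ♟ · · ♟ ♟ ♟ ♟│7
6│♞ · ♟ · ♝ · · ·│6
5│· · · ♟ ♘ · · ·│5
4│· · · ♙ ♞ ♗ · ♙│4
3│♘ · · · · · · ·│3
2│♙ ♙ ♙ · ♙ ♙ ♙ ·│2
1│♖ · · ♕ ♔ ♗ · ♖│1
  ─────────────────
  a b c d e f g h

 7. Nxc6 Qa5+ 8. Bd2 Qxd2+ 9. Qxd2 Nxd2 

  a b c d e f g h
  ─────────────────
8│♜ · · · ♚ ♝ · ♜│8
7│♟ ♟ · · ♟ ♟ ♟ ♟│7
6│♞ · ♘ · ♝ · · ·│6
5│· · · ♟ · · · ·│5
4│· · · ♙ · · · ♙│4
3│♘ · · · · · · ·│3
2│♙ ♙ ♙ ♞ ♙ ♙ ♙ ·│2
1│♖ · · · ♔ ♗ · ♖│1
  ─────────────────
  a b c d e f g h

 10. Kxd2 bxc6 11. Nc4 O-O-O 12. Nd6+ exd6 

  a b c d e f g h
  ─────────────────
8│· · ♚ ♜ · ♝ · ♜│8
7│♟ · · · · ♟ ♟ ♟│7
6│♞ · ♟ ♟ ♝ · · ·│6
5│· · · ♟ · · · ·│5
4│· · · ♙ · · · ♙│4
3│· · · · · · · ·│3
2│♙ ♙ ♙ ♔ ♙ ♙ ♙ ·│2
1│♖ · · · · ♗ · ♖│1
  ─────────────────
  a b c d e f g h

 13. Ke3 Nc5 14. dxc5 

  a b c d e f g h
  ─────────────────
8│· · ♚ ♜ · ♝ · ♜│8
7│♟ · · · · ♟ ♟ ♟│7
6│· · ♟ ♟ ♝ · · ·│6
5│· · ♙ ♟ · · · ·│5
4│· · · · · · · ♙│4
3│· · · · ♔ · · ·│3
2│♙ ♙ ♙ · ♙ ♙ ♙ ·│2
1│♖ · · · · ♗ · ♖│1
  ─────────────────
  a b c d e f g h


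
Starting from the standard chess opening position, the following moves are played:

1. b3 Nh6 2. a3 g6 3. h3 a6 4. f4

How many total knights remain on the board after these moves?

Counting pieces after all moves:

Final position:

  a b c d e f g h
  ─────────────────
8│♜ ♞ ♝ ♛ ♚ ♝ · ♜│8
7│· ♟ ♟ ♟ ♟ ♟ · ♟│7
6│♟ · · · · · ♟ ♞│6
5│· · · · · · · ·│5
4│· · · · · ♙ · ·│4
3│♙ ♙ · · · · · ♙│3
2│· · ♙ ♙ ♙ · ♙ ·│2
1│♖ ♘ ♗ ♕ ♔ ♗ ♘ ♖│1
  ─────────────────
  a b c d e f g h


4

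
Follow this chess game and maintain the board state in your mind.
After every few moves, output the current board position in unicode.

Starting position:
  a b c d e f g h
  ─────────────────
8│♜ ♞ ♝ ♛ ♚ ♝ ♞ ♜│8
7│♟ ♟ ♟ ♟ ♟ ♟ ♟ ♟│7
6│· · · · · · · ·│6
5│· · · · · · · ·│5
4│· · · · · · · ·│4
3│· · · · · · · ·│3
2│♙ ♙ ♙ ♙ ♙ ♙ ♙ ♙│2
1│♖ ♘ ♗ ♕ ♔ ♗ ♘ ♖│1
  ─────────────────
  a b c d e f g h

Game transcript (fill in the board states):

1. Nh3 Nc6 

  a b c d e f g h
  ─────────────────
8│♜ · ♝ ♛ ♚ ♝ ♞ ♜│8
7│♟ ♟ ♟ ♟ ♟ ♟ ♟ ♟│7
6│· · ♞ · · · · ·│6
5│· · · · · · · ·│5
4│· · · · · · · ·│4
3│· · · · · · · ♘│3
2│♙ ♙ ♙ ♙ ♙ ♙ ♙ ♙│2
1│♖ ♘ ♗ ♕ ♔ ♗ · ♖│1
  ─────────────────
  a b c d e f g h

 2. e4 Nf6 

  a b c d e f g h
  ─────────────────
8│♜ · ♝ ♛ ♚ ♝ · ♜│8
7│♟ ♟ ♟ ♟ ♟ ♟ ♟ ♟│7
6│· · ♞ · · ♞ · ·│6
5│· · · · · · · ·│5
4│· · · · ♙ · · ·│4
3│· · · · · · · ♘│3
2│♙ ♙ ♙ ♙ · ♙ ♙ ♙│2
1│♖ ♘ ♗ ♕ ♔ ♗ · ♖│1
  ─────────────────
  a b c d e f g h

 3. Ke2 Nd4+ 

  a b c d e f g h
  ─────────────────
8│♜ · ♝ ♛ ♚ ♝ · ♜│8
7│♟ ♟ ♟ ♟ ♟ ♟ ♟ ♟│7
6│· · · · · ♞ · ·│6
5│· · · · · · · ·│5
4│· · · ♞ ♙ · · ·│4
3│· · · · · · · ♘│3
2│♙ ♙ ♙ ♙ ♔ ♙ ♙ ♙│2
1│♖ ♘ ♗ ♕ · ♗ · ♖│1
  ─────────────────
  a b c d e f g h



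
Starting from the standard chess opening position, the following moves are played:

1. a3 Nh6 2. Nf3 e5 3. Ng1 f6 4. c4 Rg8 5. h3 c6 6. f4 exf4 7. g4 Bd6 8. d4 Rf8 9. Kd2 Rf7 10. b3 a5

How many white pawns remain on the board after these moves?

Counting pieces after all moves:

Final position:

  a b c d e f g h
  ─────────────────
8│♜ ♞ ♝ ♛ ♚ · · ·│8
7│· ♟ · ♟ · ♜ ♟ ♟│7
6│· · ♟ ♝ · ♟ · ♞│6
5│♟ · · · · · · ·│5
4│· · ♙ ♙ · ♟ ♙ ·│4
3│♙ ♙ · · · · · ♙│3
2│· · · ♔ ♙ · · ·│2
1│♖ ♘ ♗ ♕ · ♗ ♘ ♖│1
  ─────────────────
  a b c d e f g h


7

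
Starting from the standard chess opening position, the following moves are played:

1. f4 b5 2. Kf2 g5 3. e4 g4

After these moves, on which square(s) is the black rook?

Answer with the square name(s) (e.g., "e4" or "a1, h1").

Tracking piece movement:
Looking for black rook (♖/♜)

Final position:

  a b c d e f g h
  ─────────────────
8│♜ ♞ ♝ ♛ ♚ ♝ ♞ ♜│8
7│♟ · ♟ ♟ ♟ ♟ · ♟│7
6│· · · · · · · ·│6
5│· ♟ · · · · · ·│5
4│· · · · ♙ ♙ ♟ ·│4
3│· · · · · · · ·│3
2│♙ ♙ ♙ ♙ · ♔ ♙ ♙│2
1│♖ ♘ ♗ ♕ · ♗ ♘ ♖│1
  ─────────────────
  a b c d e f g h


a8, h8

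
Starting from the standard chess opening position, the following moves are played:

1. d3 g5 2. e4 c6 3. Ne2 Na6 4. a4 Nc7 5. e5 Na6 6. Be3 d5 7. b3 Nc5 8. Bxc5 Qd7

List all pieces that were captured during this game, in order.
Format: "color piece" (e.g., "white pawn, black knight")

Tracking captures:
  Bxc5: captured black knight

black knight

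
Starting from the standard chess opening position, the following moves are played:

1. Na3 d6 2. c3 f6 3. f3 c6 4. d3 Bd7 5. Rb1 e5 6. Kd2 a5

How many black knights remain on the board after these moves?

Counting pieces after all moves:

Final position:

  a b c d e f g h
  ─────────────────
8│♜ ♞ · ♛ ♚ ♝ ♞ ♜│8
7│· ♟ · ♝ · · ♟ ♟│7
6│· · ♟ ♟ · ♟ · ·│6
5│♟ · · · ♟ · · ·│5
4│· · · · · · · ·│4
3│♘ · ♙ ♙ · ♙ · ·│3
2│♙ ♙ · ♔ ♙ · ♙ ♙│2
1│· ♖ ♗ ♕ · ♗ ♘ ♖│1
  ─────────────────
  a b c d e f g h


2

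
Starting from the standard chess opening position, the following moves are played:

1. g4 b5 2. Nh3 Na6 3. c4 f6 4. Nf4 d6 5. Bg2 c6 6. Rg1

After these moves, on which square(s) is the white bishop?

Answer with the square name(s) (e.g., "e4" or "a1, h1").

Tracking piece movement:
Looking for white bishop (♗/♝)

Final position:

  a b c d e f g h
  ─────────────────
8│♜ · ♝ ♛ ♚ ♝ ♞ ♜│8
7│♟ · · · ♟ · ♟ ♟│7
6│♞ · ♟ ♟ · ♟ · ·│6
5│· ♟ · · · · · ·│5
4│· · ♙ · · ♘ ♙ ·│4
3│· · · · · · · ·│3
2│♙ ♙ · ♙ ♙ ♙ ♗ ♙│2
1│♖ ♘ ♗ ♕ ♔ · ♖ ·│1
  ─────────────────
  a b c d e f g h


c1, g2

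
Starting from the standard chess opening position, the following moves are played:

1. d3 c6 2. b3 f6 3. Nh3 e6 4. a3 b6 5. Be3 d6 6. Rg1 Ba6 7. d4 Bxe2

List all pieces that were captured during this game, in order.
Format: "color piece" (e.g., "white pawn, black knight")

Tracking captures:
  Bxe2: captured white pawn

white pawn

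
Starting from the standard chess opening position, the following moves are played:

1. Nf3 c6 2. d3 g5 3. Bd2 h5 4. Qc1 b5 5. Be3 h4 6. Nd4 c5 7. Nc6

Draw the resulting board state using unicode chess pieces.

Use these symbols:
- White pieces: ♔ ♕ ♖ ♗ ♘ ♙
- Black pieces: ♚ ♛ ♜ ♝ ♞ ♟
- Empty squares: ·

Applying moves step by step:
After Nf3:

♜ ♞ ♝ ♛ ♚ ♝ ♞ ♜
♟ ♟ ♟ ♟ ♟ ♟ ♟ ♟
· · · · · · · ·
· · · · · · · ·
· · · · · · · ·
· · · · · ♘ · ·
♙ ♙ ♙ ♙ ♙ ♙ ♙ ♙
♖ ♘ ♗ ♕ ♔ ♗ · ♖


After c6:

♜ ♞ ♝ ♛ ♚ ♝ ♞ ♜
♟ ♟ · ♟ ♟ ♟ ♟ ♟
· · ♟ · · · · ·
· · · · · · · ·
· · · · · · · ·
· · · · · ♘ · ·
♙ ♙ ♙ ♙ ♙ ♙ ♙ ♙
♖ ♘ ♗ ♕ ♔ ♗ · ♖


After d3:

♜ ♞ ♝ ♛ ♚ ♝ ♞ ♜
♟ ♟ · ♟ ♟ ♟ ♟ ♟
· · ♟ · · · · ·
· · · · · · · ·
· · · · · · · ·
· · · ♙ · ♘ · ·
♙ ♙ ♙ · ♙ ♙ ♙ ♙
♖ ♘ ♗ ♕ ♔ ♗ · ♖


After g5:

♜ ♞ ♝ ♛ ♚ ♝ ♞ ♜
♟ ♟ · ♟ ♟ ♟ · ♟
· · ♟ · · · · ·
· · · · · · ♟ ·
· · · · · · · ·
· · · ♙ · ♘ · ·
♙ ♙ ♙ · ♙ ♙ ♙ ♙
♖ ♘ ♗ ♕ ♔ ♗ · ♖


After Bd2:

♜ ♞ ♝ ♛ ♚ ♝ ♞ ♜
♟ ♟ · ♟ ♟ ♟ · ♟
· · ♟ · · · · ·
· · · · · · ♟ ·
· · · · · · · ·
· · · ♙ · ♘ · ·
♙ ♙ ♙ ♗ ♙ ♙ ♙ ♙
♖ ♘ · ♕ ♔ ♗ · ♖


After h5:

♜ ♞ ♝ ♛ ♚ ♝ ♞ ♜
♟ ♟ · ♟ ♟ ♟ · ·
· · ♟ · · · · ·
· · · · · · ♟ ♟
· · · · · · · ·
· · · ♙ · ♘ · ·
♙ ♙ ♙ ♗ ♙ ♙ ♙ ♙
♖ ♘ · ♕ ♔ ♗ · ♖


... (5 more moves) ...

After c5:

♜ ♞ ♝ ♛ ♚ ♝ ♞ ♜
♟ · · ♟ ♟ ♟ · ·
· · · · · · · ·
· ♟ ♟ · · · ♟ ·
· · · ♘ · · · ♟
· · · ♙ ♗ · · ·
♙ ♙ ♙ · ♙ ♙ ♙ ♙
♖ ♘ ♕ · ♔ ♗ · ♖


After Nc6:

♜ ♞ ♝ ♛ ♚ ♝ ♞ ♜
♟ · · ♟ ♟ ♟ · ·
· · ♘ · · · · ·
· ♟ ♟ · · · ♟ ·
· · · · · · · ♟
· · · ♙ ♗ · · ·
♙ ♙ ♙ · ♙ ♙ ♙ ♙
♖ ♘ ♕ · ♔ ♗ · ♖



  a b c d e f g h
  ─────────────────
8│♜ ♞ ♝ ♛ ♚ ♝ ♞ ♜│8
7│♟ · · ♟ ♟ ♟ · ·│7
6│· · ♘ · · · · ·│6
5│· ♟ ♟ · · · ♟ ·│5
4│· · · · · · · ♟│4
3│· · · ♙ ♗ · · ·│3
2│♙ ♙ ♙ · ♙ ♙ ♙ ♙│2
1│♖ ♘ ♕ · ♔ ♗ · ♖│1
  ─────────────────
  a b c d e f g h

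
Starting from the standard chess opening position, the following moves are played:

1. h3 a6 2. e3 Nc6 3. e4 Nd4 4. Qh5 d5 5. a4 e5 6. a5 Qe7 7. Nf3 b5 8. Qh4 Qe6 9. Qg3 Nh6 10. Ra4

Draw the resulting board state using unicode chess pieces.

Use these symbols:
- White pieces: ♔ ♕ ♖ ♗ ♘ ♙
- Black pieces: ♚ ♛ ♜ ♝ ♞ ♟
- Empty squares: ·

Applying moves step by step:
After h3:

♜ ♞ ♝ ♛ ♚ ♝ ♞ ♜
♟ ♟ ♟ ♟ ♟ ♟ ♟ ♟
· · · · · · · ·
· · · · · · · ·
· · · · · · · ·
· · · · · · · ♙
♙ ♙ ♙ ♙ ♙ ♙ ♙ ·
♖ ♘ ♗ ♕ ♔ ♗ ♘ ♖


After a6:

♜ ♞ ♝ ♛ ♚ ♝ ♞ ♜
· ♟ ♟ ♟ ♟ ♟ ♟ ♟
♟ · · · · · · ·
· · · · · · · ·
· · · · · · · ·
· · · · · · · ♙
♙ ♙ ♙ ♙ ♙ ♙ ♙ ·
♖ ♘ ♗ ♕ ♔ ♗ ♘ ♖


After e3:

♜ ♞ ♝ ♛ ♚ ♝ ♞ ♜
· ♟ ♟ ♟ ♟ ♟ ♟ ♟
♟ · · · · · · ·
· · · · · · · ·
· · · · · · · ·
· · · · ♙ · · ♙
♙ ♙ ♙ ♙ · ♙ ♙ ·
♖ ♘ ♗ ♕ ♔ ♗ ♘ ♖


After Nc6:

♜ · ♝ ♛ ♚ ♝ ♞ ♜
· ♟ ♟ ♟ ♟ ♟ ♟ ♟
♟ · ♞ · · · · ·
· · · · · · · ·
· · · · · · · ·
· · · · ♙ · · ♙
♙ ♙ ♙ ♙ · ♙ ♙ ·
♖ ♘ ♗ ♕ ♔ ♗ ♘ ♖


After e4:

♜ · ♝ ♛ ♚ ♝ ♞ ♜
· ♟ ♟ ♟ ♟ ♟ ♟ ♟
♟ · ♞ · · · · ·
· · · · · · · ·
· · · · ♙ · · ·
· · · · · · · ♙
♙ ♙ ♙ ♙ · ♙ ♙ ·
♖ ♘ ♗ ♕ ♔ ♗ ♘ ♖


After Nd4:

♜ · ♝ ♛ ♚ ♝ ♞ ♜
· ♟ ♟ ♟ ♟ ♟ ♟ ♟
♟ · · · · · · ·
· · · · · · · ·
· · · ♞ ♙ · · ·
· · · · · · · ♙
♙ ♙ ♙ ♙ · ♙ ♙ ·
♖ ♘ ♗ ♕ ♔ ♗ ♘ ♖


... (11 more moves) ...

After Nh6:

♜ · ♝ · ♚ ♝ · ♜
· · ♟ · · ♟ ♟ ♟
♟ · · · ♛ · · ♞
♙ ♟ · ♟ ♟ · · ·
· · · ♞ ♙ · · ·
· · · · · ♘ ♕ ♙
· ♙ ♙ ♙ · ♙ ♙ ·
♖ ♘ ♗ · ♔ ♗ · ♖


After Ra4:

♜ · ♝ · ♚ ♝ · ♜
· · ♟ · · ♟ ♟ ♟
♟ · · · ♛ · · ♞
♙ ♟ · ♟ ♟ · · ·
♖ · · ♞ ♙ · · ·
· · · · · ♘ ♕ ♙
· ♙ ♙ ♙ · ♙ ♙ ·
· ♘ ♗ · ♔ ♗ · ♖



  a b c d e f g h
  ─────────────────
8│♜ · ♝ · ♚ ♝ · ♜│8
7│· · ♟ · · ♟ ♟ ♟│7
6│♟ · · · ♛ · · ♞│6
5│♙ ♟ · ♟ ♟ · · ·│5
4│♖ · · ♞ ♙ · · ·│4
3│· · · · · ♘ ♕ ♙│3
2│· ♙ ♙ ♙ · ♙ ♙ ·│2
1│· ♘ ♗ · ♔ ♗ · ♖│1
  ─────────────────
  a b c d e f g h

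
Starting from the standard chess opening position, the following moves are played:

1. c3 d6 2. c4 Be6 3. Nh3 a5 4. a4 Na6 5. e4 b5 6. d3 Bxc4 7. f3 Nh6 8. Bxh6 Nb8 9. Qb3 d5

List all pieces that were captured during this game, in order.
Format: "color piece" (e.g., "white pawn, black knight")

Tracking captures:
  Bxc4: captured white pawn
  Bxh6: captured black knight

white pawn, black knight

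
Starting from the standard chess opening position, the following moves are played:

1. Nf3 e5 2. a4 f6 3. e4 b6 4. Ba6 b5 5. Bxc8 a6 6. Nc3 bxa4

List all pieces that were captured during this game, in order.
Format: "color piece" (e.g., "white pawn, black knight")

Tracking captures:
  Bxc8: captured black bishop
  bxa4: captured white pawn

black bishop, white pawn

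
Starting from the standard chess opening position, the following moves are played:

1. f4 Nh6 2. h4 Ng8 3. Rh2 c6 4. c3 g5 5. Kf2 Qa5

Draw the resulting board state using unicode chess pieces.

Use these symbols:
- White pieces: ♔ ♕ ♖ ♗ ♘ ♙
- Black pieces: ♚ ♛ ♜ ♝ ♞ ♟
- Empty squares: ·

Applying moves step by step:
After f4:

♜ ♞ ♝ ♛ ♚ ♝ ♞ ♜
♟ ♟ ♟ ♟ ♟ ♟ ♟ ♟
· · · · · · · ·
· · · · · · · ·
· · · · · ♙ · ·
· · · · · · · ·
♙ ♙ ♙ ♙ ♙ · ♙ ♙
♖ ♘ ♗ ♕ ♔ ♗ ♘ ♖


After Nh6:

♜ ♞ ♝ ♛ ♚ ♝ · ♜
♟ ♟ ♟ ♟ ♟ ♟ ♟ ♟
· · · · · · · ♞
· · · · · · · ·
· · · · · ♙ · ·
· · · · · · · ·
♙ ♙ ♙ ♙ ♙ · ♙ ♙
♖ ♘ ♗ ♕ ♔ ♗ ♘ ♖


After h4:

♜ ♞ ♝ ♛ ♚ ♝ · ♜
♟ ♟ ♟ ♟ ♟ ♟ ♟ ♟
· · · · · · · ♞
· · · · · · · ·
· · · · · ♙ · ♙
· · · · · · · ·
♙ ♙ ♙ ♙ ♙ · ♙ ·
♖ ♘ ♗ ♕ ♔ ♗ ♘ ♖


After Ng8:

♜ ♞ ♝ ♛ ♚ ♝ ♞ ♜
♟ ♟ ♟ ♟ ♟ ♟ ♟ ♟
· · · · · · · ·
· · · · · · · ·
· · · · · ♙ · ♙
· · · · · · · ·
♙ ♙ ♙ ♙ ♙ · ♙ ·
♖ ♘ ♗ ♕ ♔ ♗ ♘ ♖


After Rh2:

♜ ♞ ♝ ♛ ♚ ♝ ♞ ♜
♟ ♟ ♟ ♟ ♟ ♟ ♟ ♟
· · · · · · · ·
· · · · · · · ·
· · · · · ♙ · ♙
· · · · · · · ·
♙ ♙ ♙ ♙ ♙ · ♙ ♖
♖ ♘ ♗ ♕ ♔ ♗ ♘ ·


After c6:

♜ ♞ ♝ ♛ ♚ ♝ ♞ ♜
♟ ♟ · ♟ ♟ ♟ ♟ ♟
· · ♟ · · · · ·
· · · · · · · ·
· · · · · ♙ · ♙
· · · · · · · ·
♙ ♙ ♙ ♙ ♙ · ♙ ♖
♖ ♘ ♗ ♕ ♔ ♗ ♘ ·


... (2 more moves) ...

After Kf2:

♜ ♞ ♝ ♛ ♚ ♝ ♞ ♜
♟ ♟ · ♟ ♟ ♟ · ♟
· · ♟ · · · · ·
· · · · · · ♟ ·
· · · · · ♙ · ♙
· · ♙ · · · · ·
♙ ♙ · ♙ ♙ ♔ ♙ ♖
♖ ♘ ♗ ♕ · ♗ ♘ ·


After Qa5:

♜ ♞ ♝ · ♚ ♝ ♞ ♜
♟ ♟ · ♟ ♟ ♟ · ♟
· · ♟ · · · · ·
♛ · · · · · ♟ ·
· · · · · ♙ · ♙
· · ♙ · · · · ·
♙ ♙ · ♙ ♙ ♔ ♙ ♖
♖ ♘ ♗ ♕ · ♗ ♘ ·



  a b c d e f g h
  ─────────────────
8│♜ ♞ ♝ · ♚ ♝ ♞ ♜│8
7│♟ ♟ · ♟ ♟ ♟ · ♟│7
6│· · ♟ · · · · ·│6
5│♛ · · · · · ♟ ·│5
4│· · · · · ♙ · ♙│4
3│· · ♙ · · · · ·│3
2│♙ ♙ · ♙ ♙ ♔ ♙ ♖│2
1│♖ ♘ ♗ ♕ · ♗ ♘ ·│1
  ─────────────────
  a b c d e f g h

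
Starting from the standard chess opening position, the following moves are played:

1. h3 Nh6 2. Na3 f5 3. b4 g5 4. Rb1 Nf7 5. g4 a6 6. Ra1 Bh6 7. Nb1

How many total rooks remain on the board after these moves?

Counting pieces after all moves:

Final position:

  a b c d e f g h
  ─────────────────
8│♜ ♞ ♝ ♛ ♚ · · ♜│8
7│· ♟ ♟ ♟ ♟ ♞ · ♟│7
6│♟ · · · · · · ♝│6
5│· · · · · ♟ ♟ ·│5
4│· ♙ · · · · ♙ ·│4
3│· · · · · · · ♙│3
2│♙ · ♙ ♙ ♙ ♙ · ·│2
1│♖ ♘ ♗ ♕ ♔ ♗ ♘ ♖│1
  ─────────────────
  a b c d e f g h


4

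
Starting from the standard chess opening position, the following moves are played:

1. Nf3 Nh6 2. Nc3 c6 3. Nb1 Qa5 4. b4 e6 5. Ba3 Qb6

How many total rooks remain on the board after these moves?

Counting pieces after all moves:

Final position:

  a b c d e f g h
  ─────────────────
8│♜ ♞ ♝ · ♚ ♝ · ♜│8
7│♟ ♟ · ♟ · ♟ ♟ ♟│7
6│· ♛ ♟ · ♟ · · ♞│6
5│· · · · · · · ·│5
4│· ♙ · · · · · ·│4
3│♗ · · · · ♘ · ·│3
2│♙ · ♙ ♙ ♙ ♙ ♙ ♙│2
1│♖ ♘ · ♕ ♔ ♗ · ♖│1
  ─────────────────
  a b c d e f g h


4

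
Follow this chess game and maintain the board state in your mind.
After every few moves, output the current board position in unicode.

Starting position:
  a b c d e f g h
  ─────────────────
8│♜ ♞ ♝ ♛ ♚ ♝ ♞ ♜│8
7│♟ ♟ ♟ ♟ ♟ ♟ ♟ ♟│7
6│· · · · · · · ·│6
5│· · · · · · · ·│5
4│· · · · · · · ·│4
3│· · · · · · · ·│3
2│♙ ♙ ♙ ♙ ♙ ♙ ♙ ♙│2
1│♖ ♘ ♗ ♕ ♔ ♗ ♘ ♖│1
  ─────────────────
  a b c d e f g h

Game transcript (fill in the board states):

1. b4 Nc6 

  a b c d e f g h
  ─────────────────
8│♜ · ♝ ♛ ♚ ♝ ♞ ♜│8
7│♟ ♟ ♟ ♟ ♟ ♟ ♟ ♟│7
6│· · ♞ · · · · ·│6
5│· · · · · · · ·│5
4│· ♙ · · · · · ·│4
3│· · · · · · · ·│3
2│♙ · ♙ ♙ ♙ ♙ ♙ ♙│2
1│♖ ♘ ♗ ♕ ♔ ♗ ♘ ♖│1
  ─────────────────
  a b c d e f g h

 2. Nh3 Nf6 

  a b c d e f g h
  ─────────────────
8│♜ · ♝ ♛ ♚ ♝ · ♜│8
7│♟ ♟ ♟ ♟ ♟ ♟ ♟ ♟│7
6│· · ♞ · · ♞ · ·│6
5│· · · · · · · ·│5
4│· ♙ · · · · · ·│4
3│· · · · · · · ♘│3
2│♙ · ♙ ♙ ♙ ♙ ♙ ♙│2
1│♖ ♘ ♗ ♕ ♔ ♗ · ♖│1
  ─────────────────
  a b c d e f g h

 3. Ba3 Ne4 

  a b c d e f g h
  ─────────────────
8│♜ · ♝ ♛ ♚ ♝ · ♜│8
7│♟ ♟ ♟ ♟ ♟ ♟ ♟ ♟│7
6│· · ♞ · · · · ·│6
5│· · · · · · · ·│5
4│· ♙ · · ♞ · · ·│4
3│♗ · · · · · · ♘│3
2│♙ · ♙ ♙ ♙ ♙ ♙ ♙│2
1│♖ ♘ · ♕ ♔ ♗ · ♖│1
  ─────────────────
  a b c d e f g h



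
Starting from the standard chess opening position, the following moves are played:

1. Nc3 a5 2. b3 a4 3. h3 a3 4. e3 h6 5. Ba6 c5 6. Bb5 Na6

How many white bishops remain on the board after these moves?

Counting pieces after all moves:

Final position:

  a b c d e f g h
  ─────────────────
8│♜ · ♝ ♛ ♚ ♝ ♞ ♜│8
7│· ♟ · ♟ ♟ ♟ ♟ ·│7
6│♞ · · · · · · ♟│6
5│· ♗ ♟ · · · · ·│5
4│· · · · · · · ·│4
3│♟ ♙ ♘ · ♙ · · ♙│3
2│♙ · ♙ ♙ · ♙ ♙ ·│2
1│♖ · ♗ ♕ ♔ · ♘ ♖│1
  ─────────────────
  a b c d e f g h


2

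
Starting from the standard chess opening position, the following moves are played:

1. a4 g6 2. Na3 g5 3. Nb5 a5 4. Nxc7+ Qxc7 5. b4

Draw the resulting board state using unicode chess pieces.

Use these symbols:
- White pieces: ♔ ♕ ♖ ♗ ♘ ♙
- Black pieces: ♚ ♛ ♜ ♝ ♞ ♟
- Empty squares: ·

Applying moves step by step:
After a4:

♜ ♞ ♝ ♛ ♚ ♝ ♞ ♜
♟ ♟ ♟ ♟ ♟ ♟ ♟ ♟
· · · · · · · ·
· · · · · · · ·
♙ · · · · · · ·
· · · · · · · ·
· ♙ ♙ ♙ ♙ ♙ ♙ ♙
♖ ♘ ♗ ♕ ♔ ♗ ♘ ♖


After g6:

♜ ♞ ♝ ♛ ♚ ♝ ♞ ♜
♟ ♟ ♟ ♟ ♟ ♟ · ♟
· · · · · · ♟ ·
· · · · · · · ·
♙ · · · · · · ·
· · · · · · · ·
· ♙ ♙ ♙ ♙ ♙ ♙ ♙
♖ ♘ ♗ ♕ ♔ ♗ ♘ ♖


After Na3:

♜ ♞ ♝ ♛ ♚ ♝ ♞ ♜
♟ ♟ ♟ ♟ ♟ ♟ · ♟
· · · · · · ♟ ·
· · · · · · · ·
♙ · · · · · · ·
♘ · · · · · · ·
· ♙ ♙ ♙ ♙ ♙ ♙ ♙
♖ · ♗ ♕ ♔ ♗ ♘ ♖


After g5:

♜ ♞ ♝ ♛ ♚ ♝ ♞ ♜
♟ ♟ ♟ ♟ ♟ ♟ · ♟
· · · · · · · ·
· · · · · · ♟ ·
♙ · · · · · · ·
♘ · · · · · · ·
· ♙ ♙ ♙ ♙ ♙ ♙ ♙
♖ · ♗ ♕ ♔ ♗ ♘ ♖


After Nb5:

♜ ♞ ♝ ♛ ♚ ♝ ♞ ♜
♟ ♟ ♟ ♟ ♟ ♟ · ♟
· · · · · · · ·
· ♘ · · · · ♟ ·
♙ · · · · · · ·
· · · · · · · ·
· ♙ ♙ ♙ ♙ ♙ ♙ ♙
♖ · ♗ ♕ ♔ ♗ ♘ ♖


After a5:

♜ ♞ ♝ ♛ ♚ ♝ ♞ ♜
· ♟ ♟ ♟ ♟ ♟ · ♟
· · · · · · · ·
♟ ♘ · · · · ♟ ·
♙ · · · · · · ·
· · · · · · · ·
· ♙ ♙ ♙ ♙ ♙ ♙ ♙
♖ · ♗ ♕ ♔ ♗ ♘ ♖


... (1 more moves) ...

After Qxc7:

♜ ♞ ♝ · ♚ ♝ ♞ ♜
· ♟ ♛ ♟ ♟ ♟ · ♟
· · · · · · · ·
♟ · · · · · ♟ ·
♙ · · · · · · ·
· · · · · · · ·
· ♙ ♙ ♙ ♙ ♙ ♙ ♙
♖ · ♗ ♕ ♔ ♗ ♘ ♖


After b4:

♜ ♞ ♝ · ♚ ♝ ♞ ♜
· ♟ ♛ ♟ ♟ ♟ · ♟
· · · · · · · ·
♟ · · · · · ♟ ·
♙ ♙ · · · · · ·
· · · · · · · ·
· · ♙ ♙ ♙ ♙ ♙ ♙
♖ · ♗ ♕ ♔ ♗ ♘ ♖



  a b c d e f g h
  ─────────────────
8│♜ ♞ ♝ · ♚ ♝ ♞ ♜│8
7│· ♟ ♛ ♟ ♟ ♟ · ♟│7
6│· · · · · · · ·│6
5│♟ · · · · · ♟ ·│5
4│♙ ♙ · · · · · ·│4
3│· · · · · · · ·│3
2│· · ♙ ♙ ♙ ♙ ♙ ♙│2
1│♖ · ♗ ♕ ♔ ♗ ♘ ♖│1
  ─────────────────
  a b c d e f g h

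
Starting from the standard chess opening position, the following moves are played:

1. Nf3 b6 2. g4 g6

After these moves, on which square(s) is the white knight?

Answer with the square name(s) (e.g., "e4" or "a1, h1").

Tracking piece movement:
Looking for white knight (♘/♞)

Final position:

  a b c d e f g h
  ─────────────────
8│♜ ♞ ♝ ♛ ♚ ♝ ♞ ♜│8
7│♟ · ♟ ♟ ♟ ♟ · ♟│7
6│· ♟ · · · · ♟ ·│6
5│· · · · · · · ·│5
4│· · · · · · ♙ ·│4
3│· · · · · ♘ · ·│3
2│♙ ♙ ♙ ♙ ♙ ♙ · ♙│2
1│♖ ♘ ♗ ♕ ♔ ♗ · ♖│1
  ─────────────────
  a b c d e f g h


b1, f3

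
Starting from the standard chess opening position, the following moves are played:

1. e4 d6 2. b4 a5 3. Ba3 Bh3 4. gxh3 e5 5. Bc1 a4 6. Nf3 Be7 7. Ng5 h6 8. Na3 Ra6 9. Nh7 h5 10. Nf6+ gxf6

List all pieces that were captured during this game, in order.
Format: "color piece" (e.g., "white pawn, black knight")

Tracking captures:
  gxh3: captured black bishop
  gxf6: captured white knight

black bishop, white knight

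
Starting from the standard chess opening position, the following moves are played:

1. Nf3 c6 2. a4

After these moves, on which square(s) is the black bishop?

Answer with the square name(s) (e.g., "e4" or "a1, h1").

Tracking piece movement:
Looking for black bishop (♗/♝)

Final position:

  a b c d e f g h
  ─────────────────
8│♜ ♞ ♝ ♛ ♚ ♝ ♞ ♜│8
7│♟ ♟ · ♟ ♟ ♟ ♟ ♟│7
6│· · ♟ · · · · ·│6
5│· · · · · · · ·│5
4│♙ · · · · · · ·│4
3│· · · · · ♘ · ·│3
2│· ♙ ♙ ♙ ♙ ♙ ♙ ♙│2
1│♖ ♘ ♗ ♕ ♔ ♗ · ♖│1
  ─────────────────
  a b c d e f g h


c8, f8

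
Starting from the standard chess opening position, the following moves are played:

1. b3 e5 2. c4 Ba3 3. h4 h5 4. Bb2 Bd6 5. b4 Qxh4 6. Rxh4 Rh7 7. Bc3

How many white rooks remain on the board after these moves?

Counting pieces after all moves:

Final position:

  a b c d e f g h
  ─────────────────
8│♜ ♞ ♝ · ♚ · ♞ ·│8
7│♟ ♟ ♟ ♟ · ♟ ♟ ♜│7
6│· · · ♝ · · · ·│6
5│· · · · ♟ · · ♟│5
4│· ♙ ♙ · · · · ♖│4
3│· · ♗ · · · · ·│3
2│♙ · · ♙ ♙ ♙ ♙ ·│2
1│♖ ♘ · ♕ ♔ ♗ ♘ ·│1
  ─────────────────
  a b c d e f g h


2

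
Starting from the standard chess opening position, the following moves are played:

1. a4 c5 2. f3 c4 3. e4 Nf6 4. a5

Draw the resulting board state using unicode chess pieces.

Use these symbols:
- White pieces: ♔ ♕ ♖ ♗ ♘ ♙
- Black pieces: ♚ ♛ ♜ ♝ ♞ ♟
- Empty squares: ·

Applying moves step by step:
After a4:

♜ ♞ ♝ ♛ ♚ ♝ ♞ ♜
♟ ♟ ♟ ♟ ♟ ♟ ♟ ♟
· · · · · · · ·
· · · · · · · ·
♙ · · · · · · ·
· · · · · · · ·
· ♙ ♙ ♙ ♙ ♙ ♙ ♙
♖ ♘ ♗ ♕ ♔ ♗ ♘ ♖


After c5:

♜ ♞ ♝ ♛ ♚ ♝ ♞ ♜
♟ ♟ · ♟ ♟ ♟ ♟ ♟
· · · · · · · ·
· · ♟ · · · · ·
♙ · · · · · · ·
· · · · · · · ·
· ♙ ♙ ♙ ♙ ♙ ♙ ♙
♖ ♘ ♗ ♕ ♔ ♗ ♘ ♖


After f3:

♜ ♞ ♝ ♛ ♚ ♝ ♞ ♜
♟ ♟ · ♟ ♟ ♟ ♟ ♟
· · · · · · · ·
· · ♟ · · · · ·
♙ · · · · · · ·
· · · · · ♙ · ·
· ♙ ♙ ♙ ♙ · ♙ ♙
♖ ♘ ♗ ♕ ♔ ♗ ♘ ♖


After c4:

♜ ♞ ♝ ♛ ♚ ♝ ♞ ♜
♟ ♟ · ♟ ♟ ♟ ♟ ♟
· · · · · · · ·
· · · · · · · ·
♙ · ♟ · · · · ·
· · · · · ♙ · ·
· ♙ ♙ ♙ ♙ · ♙ ♙
♖ ♘ ♗ ♕ ♔ ♗ ♘ ♖


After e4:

♜ ♞ ♝ ♛ ♚ ♝ ♞ ♜
♟ ♟ · ♟ ♟ ♟ ♟ ♟
· · · · · · · ·
· · · · · · · ·
♙ · ♟ · ♙ · · ·
· · · · · ♙ · ·
· ♙ ♙ ♙ · · ♙ ♙
♖ ♘ ♗ ♕ ♔ ♗ ♘ ♖


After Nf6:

♜ ♞ ♝ ♛ ♚ ♝ · ♜
♟ ♟ · ♟ ♟ ♟ ♟ ♟
· · · · · ♞ · ·
· · · · · · · ·
♙ · ♟ · ♙ · · ·
· · · · · ♙ · ·
· ♙ ♙ ♙ · · ♙ ♙
♖ ♘ ♗ ♕ ♔ ♗ ♘ ♖


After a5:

♜ ♞ ♝ ♛ ♚ ♝ · ♜
♟ ♟ · ♟ ♟ ♟ ♟ ♟
· · · · · ♞ · ·
♙ · · · · · · ·
· · ♟ · ♙ · · ·
· · · · · ♙ · ·
· ♙ ♙ ♙ · · ♙ ♙
♖ ♘ ♗ ♕ ♔ ♗ ♘ ♖



  a b c d e f g h
  ─────────────────
8│♜ ♞ ♝ ♛ ♚ ♝ · ♜│8
7│♟ ♟ · ♟ ♟ ♟ ♟ ♟│7
6│· · · · · ♞ · ·│6
5│♙ · · · · · · ·│5
4│· · ♟ · ♙ · · ·│4
3│· · · · · ♙ · ·│3
2│· ♙ ♙ ♙ · · ♙ ♙│2
1│♖ ♘ ♗ ♕ ♔ ♗ ♘ ♖│1
  ─────────────────
  a b c d e f g h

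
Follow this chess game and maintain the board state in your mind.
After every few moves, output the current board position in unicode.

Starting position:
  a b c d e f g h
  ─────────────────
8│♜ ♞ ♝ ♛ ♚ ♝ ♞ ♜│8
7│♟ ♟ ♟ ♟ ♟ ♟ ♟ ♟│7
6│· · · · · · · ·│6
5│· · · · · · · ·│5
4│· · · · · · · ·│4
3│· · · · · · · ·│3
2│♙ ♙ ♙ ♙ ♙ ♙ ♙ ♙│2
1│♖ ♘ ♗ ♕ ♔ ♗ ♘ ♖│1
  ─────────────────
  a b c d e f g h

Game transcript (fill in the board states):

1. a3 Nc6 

  a b c d e f g h
  ─────────────────
8│♜ · ♝ ♛ ♚ ♝ ♞ ♜│8
7│♟ ♟ ♟ ♟ ♟ ♟ ♟ ♟│7
6│· · ♞ · · · · ·│6
5│· · · · · · · ·│5
4│· · · · · · · ·│4
3│♙ · · · · · · ·│3
2│· ♙ ♙ ♙ ♙ ♙ ♙ ♙│2
1│♖ ♘ ♗ ♕ ♔ ♗ ♘ ♖│1
  ─────────────────
  a b c d e f g h

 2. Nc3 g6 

  a b c d e f g h
  ─────────────────
8│♜ · ♝ ♛ ♚ ♝ ♞ ♜│8
7│♟ ♟ ♟ ♟ ♟ ♟ · ♟│7
6│· · ♞ · · · ♟ ·│6
5│· · · · · · · ·│5
4│· · · · · · · ·│4
3│♙ · ♘ · · · · ·│3
2│· ♙ ♙ ♙ ♙ ♙ ♙ ♙│2
1│♖ · ♗ ♕ ♔ ♗ ♘ ♖│1
  ─────────────────
  a b c d e f g h

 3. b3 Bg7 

  a b c d e f g h
  ─────────────────
8│♜ · ♝ ♛ ♚ · ♞ ♜│8
7│♟ ♟ ♟ ♟ ♟ ♟ ♝ ♟│7
6│· · ♞ · · · ♟ ·│6
5│· · · · · · · ·│5
4│· · · · · · · ·│4
3│♙ ♙ ♘ · · · · ·│3
2│· · ♙ ♙ ♙ ♙ ♙ ♙│2
1│♖ · ♗ ♕ ♔ ♗ ♘ ♖│1
  ─────────────────
  a b c d e f g h

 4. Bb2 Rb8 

  a b c d e f g h
  ─────────────────
8│· ♜ ♝ ♛ ♚ · ♞ ♜│8
7│♟ ♟ ♟ ♟ ♟ ♟ ♝ ♟│7
6│· · ♞ · · · ♟ ·│6
5│· · · · · · · ·│5
4│· · · · · · · ·│4
3│♙ ♙ ♘ · · · · ·│3
2│· ♗ ♙ ♙ ♙ ♙ ♙ ♙│2
1│♖ · · ♕ ♔ ♗ ♘ ♖│1
  ─────────────────
  a b c d e f g h

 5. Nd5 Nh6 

  a b c d e f g h
  ─────────────────
8│· ♜ ♝ ♛ ♚ · · ♜│8
7│♟ ♟ ♟ ♟ ♟ ♟ ♝ ♟│7
6│· · ♞ · · · ♟ ♞│6
5│· · · ♘ · · · ·│5
4│· · · · · · · ·│4
3│♙ ♙ · · · · · ·│3
2│· ♗ ♙ ♙ ♙ ♙ ♙ ♙│2
1│♖ · · ♕ ♔ ♗ ♘ ♖│1
  ─────────────────
  a b c d e f g h



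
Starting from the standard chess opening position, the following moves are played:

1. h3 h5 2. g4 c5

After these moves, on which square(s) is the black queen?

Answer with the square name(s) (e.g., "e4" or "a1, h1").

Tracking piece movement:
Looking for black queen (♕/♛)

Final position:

  a b c d e f g h
  ─────────────────
8│♜ ♞ ♝ ♛ ♚ ♝ ♞ ♜│8
7│♟ ♟ · ♟ ♟ ♟ ♟ ·│7
6│· · · · · · · ·│6
5│· · ♟ · · · · ♟│5
4│· · · · · · ♙ ·│4
3│· · · · · · · ♙│3
2│♙ ♙ ♙ ♙ ♙ ♙ · ·│2
1│♖ ♘ ♗ ♕ ♔ ♗ ♘ ♖│1
  ─────────────────
  a b c d e f g h


d8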